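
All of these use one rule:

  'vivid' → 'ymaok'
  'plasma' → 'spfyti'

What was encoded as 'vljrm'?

In vivid: v→y is +3, i→m is +4, v→a is +5, i→o is +6 — the shift increases by 1 each position. Each letter shifts forward by (position + 3), i.e. 3, 4, 5, … — the shift grows by one for each successive letter.
Undoing it on vljrm: v−3=s, l−4=h, j−5=e, r−6=l, m−7=f.

shelf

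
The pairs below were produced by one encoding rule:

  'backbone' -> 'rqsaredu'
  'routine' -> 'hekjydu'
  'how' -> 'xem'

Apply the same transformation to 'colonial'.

Every letter moves 16 places later in the alphabet, wrapping around z→a.
Applying it to colonial: c+16=s, o+16=e, l+16=b, o+16=e, n+16=d, i+16=y, a+16=q, l+16=b.

sebedyqb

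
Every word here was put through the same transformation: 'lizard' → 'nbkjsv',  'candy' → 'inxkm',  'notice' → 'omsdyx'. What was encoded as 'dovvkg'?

Two steps: reverse the string, then apply a Caesar shift of +10.
Undoing it on dovvkg: shift back: d−10=t, o−10=e, v−10=l, v−10=l, k−10=a, g−10=w → tellaw; then reverse → wallet.

wallet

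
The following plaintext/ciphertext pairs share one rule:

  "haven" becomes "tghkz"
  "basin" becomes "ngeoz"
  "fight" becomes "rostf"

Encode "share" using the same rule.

etgdk

The rule splits by letter class: vowels +6, consonants +12.
For share: s(cons)+12=e, h(cons)+12=t, a(vowel)+6=g, r(cons)+12=d, e(vowel)+6=k.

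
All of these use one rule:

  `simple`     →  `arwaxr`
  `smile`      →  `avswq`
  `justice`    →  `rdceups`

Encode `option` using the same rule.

wydtaa

In simple: s→a is +8, i→r is +9, m→w is +10, p→a is +11 — the shift increases by 1 each position. Letter i (0-indexed) is shifted by i+8, so successive shifts are 8, 9, 10, ….
On option: o+8=w, p+9=y, t+10=d, i+11=t, o+12=a, n+13=a.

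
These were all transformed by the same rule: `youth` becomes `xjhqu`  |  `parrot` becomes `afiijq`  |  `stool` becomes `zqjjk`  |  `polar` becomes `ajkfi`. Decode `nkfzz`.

class

y(24)→x(23) and o(14)→j(9) fit y≡17x+5 (mod 26); the inverse of 17 mod 26 is 23. Treating letters as 0–25, the rule is x ↦ 17x + 5 (mod 26).
Reversing it on nkfzz: n(13)→23·(13−5)≡2=c; k(10)→23·(10−5)≡11=l; f(5)→23·(5−5)≡0=a; z(25)→23·(25−5)≡18=s; z(25)→23·(25−5)≡18=s (all mod 26).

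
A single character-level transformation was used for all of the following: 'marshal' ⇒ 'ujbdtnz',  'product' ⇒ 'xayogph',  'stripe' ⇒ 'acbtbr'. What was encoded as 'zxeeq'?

route

In marshal: m→u is +8, a→j is +9, r→b is +10, s→d is +11 — the shift increases by 1 each position. Each letter shifts forward by (position + 8), i.e. 8, 9, 10, … — the shift grows by one for each successive letter.
Decoding zxeeq: z−8=r, x−9=o, e−10=u, e−11=t, q−12=e.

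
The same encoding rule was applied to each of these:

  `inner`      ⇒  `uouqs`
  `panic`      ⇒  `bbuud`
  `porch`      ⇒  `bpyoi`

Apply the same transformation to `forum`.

Shifts by position in inner: pos 0: i→u (+12), pos 1: n→o (+1), pos 2: n→u (+7), pos 3: e→q (+12), pos 4: r→s (+1) — repeating every 3. A repeating key of period 3 is used — shifts +12, +1, +7 over and over.
Applying it to forum: f+12=r, o+1=p, r+7=y, u+12=g, m+1=n.

rpygn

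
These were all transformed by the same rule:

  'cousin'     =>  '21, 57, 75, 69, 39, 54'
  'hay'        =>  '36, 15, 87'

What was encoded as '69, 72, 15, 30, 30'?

staff

c(#3)→21 and o(#15)→57: differences scale by 3, so n = 3·pos + 12. Each letter becomes 3×(its alphabet position, a=1..z=26) + 12.
Undoing it on 69, 72, 15, 30, 30: 69→(69−12)÷3=19=s, 72→(72−12)÷3=20=t, 15→(15−12)÷3=1=a, 30→(30−12)÷3=6=f, 30→(30−12)÷3=6=f.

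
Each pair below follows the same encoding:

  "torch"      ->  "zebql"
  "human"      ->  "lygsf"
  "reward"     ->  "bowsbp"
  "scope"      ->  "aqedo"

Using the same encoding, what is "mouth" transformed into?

t(19)→z(25) and o(14)→e(4) fit y≡25x+18 (mod 26); the inverse of 25 mod 26 is 25. Treating letters as 0–25, the rule is x ↦ 25x + 18 (mod 26).
On mouth: m(12)→25·12+18≡6=g; o(14)→25·14+18≡4=e; u(20)→25·20+18≡24=y; t(19)→25·19+18≡25=z; h(7)→25·7+18≡11=l (all mod 26).

geyzl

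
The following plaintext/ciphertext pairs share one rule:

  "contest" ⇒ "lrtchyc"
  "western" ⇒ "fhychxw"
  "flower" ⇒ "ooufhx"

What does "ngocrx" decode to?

editor

Shifts by position in contest: pos 0: c→l (+9), pos 1: o→r (+3), pos 2: n→t (+6), pos 3: t→c (+9), pos 4: e→h (+3), pos 5: s→y (+6) — repeating every 3. The shifts repeat in a cycle of length 3: positions 0,1,… shift by +9, +3, +6, then the pattern repeats.
Reversing it on ngocrx: n−9=e, g−3=d, o−6=i, c−9=t, r−3=o, x−6=r.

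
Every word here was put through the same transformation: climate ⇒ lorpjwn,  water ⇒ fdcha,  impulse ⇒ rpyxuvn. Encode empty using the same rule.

npywh

Shifts by position in climate: pos 0: c→l (+9), pos 1: l→o (+3), pos 2: i→r (+9), pos 3: m→p (+3) — repeating every 2. The shifts repeat in a cycle of length 2: positions 0,1,… shift by +9, +3, then the pattern repeats.
On empty: e+9=n, m+3=p, p+9=y, t+3=w, y+9=h.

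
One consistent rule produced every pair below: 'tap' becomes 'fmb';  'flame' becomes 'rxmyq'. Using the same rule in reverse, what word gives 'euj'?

six

Compare letters: t→f is +12, a→m is +12, p→b is +12 — a constant shift. This is a Caesar cipher with shift 12.
Reversing it on euj: e−12=s, u−12=i, j−12=x.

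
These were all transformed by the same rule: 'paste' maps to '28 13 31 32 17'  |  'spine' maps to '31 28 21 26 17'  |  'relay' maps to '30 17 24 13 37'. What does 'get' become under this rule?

p is letter #16 and maps to 28: an offset of 12. Letters become their 1-based position plus 12 (so a→13, b→14, …).
Applying it to get: g=7→19, e=5→17, t=20→32.

19 17 32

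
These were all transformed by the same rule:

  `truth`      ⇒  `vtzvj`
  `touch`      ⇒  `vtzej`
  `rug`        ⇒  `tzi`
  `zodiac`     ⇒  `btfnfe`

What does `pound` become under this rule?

rtzpf

Two shifts are in play — +5 for a/e/i/o/u, +2 for every other letter.
Applying it to pound: p(cons)+2=r, o(vowel)+5=t, u(vowel)+5=z, n(cons)+2=p, d(cons)+2=f.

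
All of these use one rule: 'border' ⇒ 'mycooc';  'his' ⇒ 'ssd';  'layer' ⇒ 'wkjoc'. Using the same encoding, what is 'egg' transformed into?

The shift depends on letter class: consonant b→m is +11, but vowel o→y is +10. The rule splits by letter class: vowels +10, consonants +11.
For egg: e(vowel)+10=o, g(cons)+11=r, g(cons)+11=r.

orr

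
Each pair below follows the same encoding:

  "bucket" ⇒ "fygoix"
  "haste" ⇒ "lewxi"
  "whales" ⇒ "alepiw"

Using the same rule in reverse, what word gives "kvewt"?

Compare letters: b→f is +4, u→y is +4, c→g is +4 — a constant shift. This is a Caesar cipher with shift 4.
Decoding kvewt: k−4=g, v−4=r, e−4=a, w−4=s, t−4=p.

grasp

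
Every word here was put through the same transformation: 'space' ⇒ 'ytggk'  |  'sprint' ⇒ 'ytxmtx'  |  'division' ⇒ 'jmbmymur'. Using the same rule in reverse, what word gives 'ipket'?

Shifts by position in space: pos 0: s→y (+6), pos 1: p→t (+4), pos 2: a→g (+6), pos 3: c→g (+4) — repeating every 2. The shifts repeat in a cycle of length 2: positions 0,1,… shift by +6, +4, then the pattern repeats.
Undoing it on ipket: i−6=c, p−4=l, k−6=e, e−4=a, t−6=n.

clean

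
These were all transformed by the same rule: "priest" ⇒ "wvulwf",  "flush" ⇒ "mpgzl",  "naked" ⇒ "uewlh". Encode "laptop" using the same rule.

Shifts by position in priest: pos 0: p→w (+7), pos 1: r→v (+4), pos 2: i→u (+12), pos 3: e→l (+7), pos 4: s→w (+4), pos 5: t→f (+12) — repeating every 3. It's a Vigenère-style cipher with numeric key [7,4,12]: position i shifts by key[i mod 3].
For laptop: l+7=s, a+4=e, p+12=b, t+7=a, o+4=s, p+12=b.

sebasb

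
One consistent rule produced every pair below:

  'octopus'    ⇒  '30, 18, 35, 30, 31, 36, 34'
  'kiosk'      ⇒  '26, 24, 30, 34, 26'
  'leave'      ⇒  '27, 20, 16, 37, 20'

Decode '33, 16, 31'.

o is letter #15 and maps to 30: an offset of 15. Each letter is replaced by its alphabet position (a=1..z=26) + 15.
Undoing it on 33, 16, 31: 33→(33−15)÷1=18=r, 16→(16−15)÷1=1=a, 31→(31−15)÷1=16=p.

rap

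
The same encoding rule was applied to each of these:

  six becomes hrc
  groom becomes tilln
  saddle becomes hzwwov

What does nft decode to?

mug

Each pair mirrors across the alphabet (s↔h, i↔r, x↔c): positions sum to 25. This is the alphabet-reversal cipher (Atbash): a becomes z, b becomes y, etc.
Undoing it on nft: n↔m, f↔u, t↔g.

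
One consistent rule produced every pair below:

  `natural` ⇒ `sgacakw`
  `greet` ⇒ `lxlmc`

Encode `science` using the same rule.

xipmwmp

In natural: n→s is +5, a→g is +6, t→a is +7, u→c is +8 — the shift increases by 1 each position. The shift increases by 1 at each position, starting from +5: 5, 6, 7, ….
For science: s+5=x, c+6=i, i+7=p, e+8=m, n+9=w, c+10=m, e+11=p.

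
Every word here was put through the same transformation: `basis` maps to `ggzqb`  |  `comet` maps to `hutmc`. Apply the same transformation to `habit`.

mgiqc

In basis: b→g is +5, a→g is +6, s→z is +7, i→q is +8 — the shift increases by 1 each position. The shift increases by 1 at each position, starting from +5: 5, 6, 7, ….
On habit: h+5=m, a+6=g, b+7=i, i+8=q, t+9=c.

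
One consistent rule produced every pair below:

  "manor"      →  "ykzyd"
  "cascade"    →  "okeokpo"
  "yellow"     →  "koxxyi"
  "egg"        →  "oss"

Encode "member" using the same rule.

Vowels shift forward by 10 and consonants shift forward by 12.
Applying it to member: m(cons)+12=y, e(vowel)+10=o, m(cons)+12=y, b(cons)+12=n, e(vowel)+10=o, r(cons)+12=d.

yoynod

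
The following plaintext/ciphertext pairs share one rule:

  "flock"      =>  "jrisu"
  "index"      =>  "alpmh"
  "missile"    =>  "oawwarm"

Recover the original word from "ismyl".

f(5)→j(9) and l(11)→r(17) fit y≡23x+24 (mod 26); the inverse of 23 mod 26 is 17. This is an affine cipher: with a=0,…,z=25, each position x becomes (23x+24) mod 26.
Reversing it on ismyl: i(8)→17·(8−24)≡14=o; s(18)→17·(18−24)≡2=c; m(12)→17·(12−24)≡4=e; y(24)→17·(24−24)≡0=a; l(11)→17·(11−24)≡13=n (all mod 26).

ocean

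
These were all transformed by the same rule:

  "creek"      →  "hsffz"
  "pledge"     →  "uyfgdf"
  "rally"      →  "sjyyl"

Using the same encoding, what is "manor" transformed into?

xjwvs

c(2)→h(7) and r(17)→s(18) fit y≡25x+9 (mod 26); the inverse of 25 mod 26 is 25. Treating letters as 0–25, the rule is x ↦ 25x + 9 (mod 26).
For manor: m(12)→25·12+9≡23=x; a(0)→25·0+9≡9=j; n(13)→25·13+9≡22=w; o(14)→25·14+9≡21=v; r(17)→25·17+9≡18=s (all mod 26).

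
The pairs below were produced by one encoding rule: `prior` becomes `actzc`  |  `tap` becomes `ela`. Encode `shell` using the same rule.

dspww

Compare letters: p→a is +11, r→c is +11, i→t is +11 — a constant shift. Each letter is shifted forward by 11 in the alphabet (a Caesar shift of +11).
For shell: s+11=d, h+11=s, e+11=p, l+11=w, l+11=w.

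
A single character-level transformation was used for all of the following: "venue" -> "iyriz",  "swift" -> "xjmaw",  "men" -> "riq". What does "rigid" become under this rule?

The output letters match the input read backwards, each shifted +4: venue reversed is eunev. Two steps: reverse the string, then apply a Caesar shift of +4.
For rigid: reverse → digir; then shift: d+4=h, i+4=m, g+4=k, i+4=m, r+4=v.

hmkmv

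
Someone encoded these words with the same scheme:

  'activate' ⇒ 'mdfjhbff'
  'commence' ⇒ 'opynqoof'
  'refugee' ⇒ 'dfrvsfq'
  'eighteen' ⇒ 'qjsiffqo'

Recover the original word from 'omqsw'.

Shifts by position in activate: pos 0: a→m (+12), pos 1: c→d (+1), pos 2: t→f (+12), pos 3: i→j (+1) — repeating every 2. A repeating key of period 2 is used — shifts +12, +1 over and over.
Undoing it on omqsw: o−12=c, m−1=l, q−12=e, s−1=r, w−12=k.

clerk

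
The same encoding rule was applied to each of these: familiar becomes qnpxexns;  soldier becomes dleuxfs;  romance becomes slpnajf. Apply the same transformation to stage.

Each letter's alphabet position (a=0..z=25) is mapped through 11·x+13 mod 26 — an affine cipher.
On stage: s(18)→11·18+13≡3=d; t(19)→11·19+13≡14=o; a(0)→11·0+13≡13=n; g(6)→11·6+13≡1=b; e(4)→11·4+13≡5=f (all mod 26).

donbf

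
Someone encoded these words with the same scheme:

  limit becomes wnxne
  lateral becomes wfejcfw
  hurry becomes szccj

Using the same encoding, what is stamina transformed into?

The shift depends on letter class: consonant l→w is +11, but vowel i→n is +5. Vowels shift forward by 5 and consonants shift forward by 11.
For stamina: s(cons)+11=d, t(cons)+11=e, a(vowel)+5=f, m(cons)+11=x, i(vowel)+5=n, n(cons)+11=y, a(vowel)+5=f.

defxnyf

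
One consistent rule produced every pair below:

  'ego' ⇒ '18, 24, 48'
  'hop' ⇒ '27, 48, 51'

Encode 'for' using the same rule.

With a=1..z=26, the number is 3·pos + 3.
On for: f=6→21, o=15→48, r=18→57.

21, 48, 57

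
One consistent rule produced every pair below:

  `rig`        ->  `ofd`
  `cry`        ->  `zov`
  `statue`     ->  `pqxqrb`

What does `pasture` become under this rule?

Compare letters: r→o is +23, i→f is +23, g→d is +23 — a constant shift. This is a Caesar cipher with shift 23.
For pasture: p+23=m, a+23=x, s+23=p, t+23=q, u+23=r, r+23=o, e+23=b.

mxpqrob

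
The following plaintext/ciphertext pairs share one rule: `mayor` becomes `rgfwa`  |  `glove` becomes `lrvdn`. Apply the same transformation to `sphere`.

xvomao

Letter i (0-indexed) is shifted by i+5, so successive shifts are 5, 6, 7, ….
On sphere: s+5=x, p+6=v, h+7=o, e+8=m, r+9=a, e+10=o.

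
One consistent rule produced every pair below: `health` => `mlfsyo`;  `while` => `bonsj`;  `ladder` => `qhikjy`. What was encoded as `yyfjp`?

track

A repeating key of period 2 is used — shifts +5, +7 over and over.
Reversing it on yyfjp: y−5=t, y−7=r, f−5=a, j−7=c, p−5=k.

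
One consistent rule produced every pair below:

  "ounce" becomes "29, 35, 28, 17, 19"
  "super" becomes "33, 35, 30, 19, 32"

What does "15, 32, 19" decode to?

o is letter #15 and maps to 29: an offset of 14. The number is (letter's place in the alphabet, a=1) + 14.
Reversing it on 15, 32, 19: 15→(15−14)÷1=1=a, 32→(32−14)÷1=18=r, 19→(19−14)÷1=5=e.

are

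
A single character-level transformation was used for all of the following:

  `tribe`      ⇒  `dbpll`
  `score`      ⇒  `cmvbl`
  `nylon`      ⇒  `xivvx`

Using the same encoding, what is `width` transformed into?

The shift depends on letter class: consonant t→d is +10, but vowel i→p is +7. Vowels shift forward by 7 and consonants shift forward by 10.
On width: w(cons)+10=g, i(vowel)+7=p, d(cons)+10=n, t(cons)+10=d, h(cons)+10=r.

gpndr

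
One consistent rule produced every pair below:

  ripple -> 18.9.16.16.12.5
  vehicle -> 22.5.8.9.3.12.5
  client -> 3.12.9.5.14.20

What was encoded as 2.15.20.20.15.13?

bottom

r is letter #18 and maps to 18: an offset of 0. Letters become their 1-indexed alphabet positions: a=1 … z=26.
Reversing it on 2.15.20.20.15.13: 2=b, 15=o, 20=t, 20=t, 15=o, 13=m.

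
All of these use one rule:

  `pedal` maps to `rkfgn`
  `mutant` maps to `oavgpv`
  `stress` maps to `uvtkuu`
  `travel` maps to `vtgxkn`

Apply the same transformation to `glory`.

inuta

The shift depends on letter class: consonant p→r is +2, but vowel e→k is +6. The rule splits by letter class: vowels +6, consonants +2.
For glory: g(cons)+2=i, l(cons)+2=n, o(vowel)+6=u, r(cons)+2=t, y(cons)+2=a.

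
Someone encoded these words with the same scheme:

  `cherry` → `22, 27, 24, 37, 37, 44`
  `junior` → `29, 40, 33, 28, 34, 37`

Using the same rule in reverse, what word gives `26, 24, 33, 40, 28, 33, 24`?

c is letter #3 and maps to 22: an offset of 19. Each letter is replaced by its alphabet position (a=1..z=26) + 19.
Reversing it on 26, 24, 33, 40, 28, 33, 24: 26→(26−19)÷1=7=g, 24→(24−19)÷1=5=e, 33→(33−19)÷1=14=n, 40→(40−19)÷1=21=u, 28→(28−19)÷1=9=i, 33→(33−19)÷1=14=n, 24→(24−19)÷1=5=e.

genuine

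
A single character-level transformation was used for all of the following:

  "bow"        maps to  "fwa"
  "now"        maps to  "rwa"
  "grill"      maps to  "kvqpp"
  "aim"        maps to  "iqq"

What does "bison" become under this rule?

Two shifts are in play — +8 for a/e/i/o/u, +4 for every other letter.
For bison: b(cons)+4=f, i(vowel)+8=q, s(cons)+4=w, o(vowel)+8=w, n(cons)+4=r.

fqwwr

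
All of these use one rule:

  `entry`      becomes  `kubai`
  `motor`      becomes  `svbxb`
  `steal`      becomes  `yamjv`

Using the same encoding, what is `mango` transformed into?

shvpy

In entry: e→k is +6, n→u is +7, t→b is +8, r→a is +9 — the shift increases by 1 each position. The shift increases by 1 at each position, starting from +6: 6, 7, 8, ….
On mango: m+6=s, a+7=h, n+8=v, g+9=p, o+10=y.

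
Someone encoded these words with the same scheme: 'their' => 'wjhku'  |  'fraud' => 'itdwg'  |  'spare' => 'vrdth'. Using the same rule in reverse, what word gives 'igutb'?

ferry

It's a Vigenère-style cipher with numeric key [3,2]: position i shifts by key[i mod 2].
Decoding igutb: i−3=f, g−2=e, u−3=r, t−2=r, b−3=y.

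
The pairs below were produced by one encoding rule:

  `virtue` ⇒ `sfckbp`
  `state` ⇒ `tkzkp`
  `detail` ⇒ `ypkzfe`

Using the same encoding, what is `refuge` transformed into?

cpgbxp

v(21)→s(18) and i(8)→f(5) fit y≡17x+25 (mod 26); the inverse of 17 mod 26 is 23. Treating letters as 0–25, the rule is x ↦ 17x + 25 (mod 26).
Applying it to refuge: r(17)→17·17+25≡2=c; e(4)→17·4+25≡15=p; f(5)→17·5+25≡6=g; u(20)→17·20+25≡1=b; g(6)→17·6+25≡23=x; e(4)→17·4+25≡15=p (all mod 26).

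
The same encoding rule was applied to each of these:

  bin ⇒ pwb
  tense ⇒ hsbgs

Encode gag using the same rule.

Compare letters: b→p is +14, i→w is +14, n→b is +14 — a constant shift. Each letter is shifted forward by 14 in the alphabet (a Caesar shift of +14).
Applying it to gag: g+14=u, a+14=o, g+14=u.

uou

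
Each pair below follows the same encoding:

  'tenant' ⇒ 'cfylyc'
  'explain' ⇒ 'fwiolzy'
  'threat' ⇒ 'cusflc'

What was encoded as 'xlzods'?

t(19)→c(2) and e(4)→f(5) fit y≡5x+11 (mod 26); the inverse of 5 mod 26 is 21. This is an affine cipher: with a=0,…,z=25, each position x becomes (5x+11) mod 26.
Undoing it on xlzods: x(23)→21·(23−11)≡18=s; l(11)→21·(11−11)≡0=a; z(25)→21·(25−11)≡8=i; o(14)→21·(14−11)≡11=l; d(3)→21·(3−11)≡14=o; s(18)→21·(18−11)≡17=r (all mod 26).

sailor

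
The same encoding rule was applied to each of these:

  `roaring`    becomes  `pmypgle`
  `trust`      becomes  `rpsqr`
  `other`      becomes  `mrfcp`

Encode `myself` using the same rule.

It's a constant shift of +24 (ROT24).
For myself: m+24=k, y+24=w, s+24=q, e+24=c, l+24=j, f+24=d.

kwqcjd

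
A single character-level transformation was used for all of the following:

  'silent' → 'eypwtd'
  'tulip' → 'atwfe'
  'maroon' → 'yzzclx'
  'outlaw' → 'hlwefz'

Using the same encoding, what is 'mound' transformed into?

oyfzx

Read the word backwards and shift each letter +11.
Applying it to mound: reverse → dnuom; then shift: d+11=o, n+11=y, u+11=f, o+11=z, m+11=x.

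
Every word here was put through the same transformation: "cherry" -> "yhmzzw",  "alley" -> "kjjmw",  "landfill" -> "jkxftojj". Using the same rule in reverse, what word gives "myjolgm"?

eclipse

This is an affine cipher: with a=0,…,z=25, each position x becomes (7x+10) mod 26.
Decoding myjolgm: m(12)→15·(12−10)≡4=e; y(24)→15·(24−10)≡2=c; j(9)→15·(9−10)≡11=l; o(14)→15·(14−10)≡8=i; l(11)→15·(11−10)≡15=p; g(6)→15·(6−10)≡18=s; m(12)→15·(12−10)≡4=e (all mod 26).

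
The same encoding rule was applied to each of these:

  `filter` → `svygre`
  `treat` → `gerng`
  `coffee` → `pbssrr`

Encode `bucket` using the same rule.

Compare letters: f→s is +13, i→v is +13, l→y is +13 — a constant shift. Each letter is shifted forward by 13 in the alphabet (a Caesar shift of +13).
For bucket: b+13=o, u+13=h, c+13=p, k+13=x, e+13=r, t+13=g.

ohpxrg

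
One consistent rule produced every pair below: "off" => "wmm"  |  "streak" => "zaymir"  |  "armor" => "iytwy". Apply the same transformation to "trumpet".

The shift depends on letter class: consonant f→m is +7, but vowel o→w is +8. Vowels shift forward by 8 and consonants shift forward by 7.
On trumpet: t(cons)+7=a, r(cons)+7=y, u(vowel)+8=c, m(cons)+7=t, p(cons)+7=w, e(vowel)+8=m, t(cons)+7=a.

ayctwma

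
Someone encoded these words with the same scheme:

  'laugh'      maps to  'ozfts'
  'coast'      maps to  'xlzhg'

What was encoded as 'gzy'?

tab

Each letter is replaced by its mirror in the alphabet: a↔z, b↔y, c↔x, and so on (the Atbash cipher).
Undoing it on gzy: g↔t, z↔a, y↔b.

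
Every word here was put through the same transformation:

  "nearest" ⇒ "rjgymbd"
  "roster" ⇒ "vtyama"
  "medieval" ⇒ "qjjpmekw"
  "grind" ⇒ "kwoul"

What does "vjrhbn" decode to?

relate

The shift increases by 1 at each position, starting from +4: 4, 5, 6, ….
Reversing it on vjrhbn: v−4=r, j−5=e, r−6=l, h−7=a, b−8=t, n−9=e.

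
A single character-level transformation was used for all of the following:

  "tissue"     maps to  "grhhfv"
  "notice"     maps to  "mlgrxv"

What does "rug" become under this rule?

Each pair mirrors across the alphabet (t↔g, i↔r, s↔h): positions sum to 25. This is the alphabet-reversal cipher (Atbash): a becomes z, b becomes y, etc.
Applying it to rug: r↔i, u↔f, g↔t.

ift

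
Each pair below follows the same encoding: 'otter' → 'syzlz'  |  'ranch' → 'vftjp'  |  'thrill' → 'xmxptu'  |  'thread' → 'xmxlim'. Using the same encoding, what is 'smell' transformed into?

wrkst

In otter: o→s is +4, t→y is +5, t→z is +6, e→l is +7 — the shift increases by 1 each position. Each letter shifts forward by (position + 4), i.e. 4, 5, 6, … — the shift grows by one for each successive letter.
For smell: s+4=w, m+5=r, e+6=k, l+7=s, l+8=t.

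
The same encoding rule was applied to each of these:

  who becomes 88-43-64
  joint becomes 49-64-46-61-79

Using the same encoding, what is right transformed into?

Each letter becomes 3×(its alphabet position, a=1..z=26) + 19.
For right: r=18→73, i=9→46, g=7→40, h=8→43, t=20→79.

73-46-40-43-79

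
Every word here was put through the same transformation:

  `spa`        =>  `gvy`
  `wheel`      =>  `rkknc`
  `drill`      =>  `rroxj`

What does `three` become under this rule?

kkxnz

The output letters match the input read backwards, each shifted +6: spa reversed is aps. The word is reversed, then every letter is shifted forward by 6.
For three: reverse → eerht; then shift: e+6=k, e+6=k, r+6=x, h+6=n, t+6=z.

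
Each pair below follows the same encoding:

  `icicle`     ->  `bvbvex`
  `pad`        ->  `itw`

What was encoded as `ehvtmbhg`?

Compare letters: i→b is +19, c→v is +19, i→b is +19 — a constant shift. Each letter is shifted forward by 19 in the alphabet (a Caesar shift of +19).
Reversing it on ehvtmbhg: e−19=l, h−19=o, v−19=c, t−19=a, m−19=t, b−19=i, h−19=o, g−19=n.

location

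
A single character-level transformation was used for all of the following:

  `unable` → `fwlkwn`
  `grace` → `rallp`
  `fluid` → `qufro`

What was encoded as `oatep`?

Shifts by position in unable: pos 0: u→f (+11), pos 1: n→w (+9), pos 2: a→l (+11), pos 3: b→k (+9) — repeating every 2. It's a Vigenère-style cipher with numeric key [11,9]: position i shifts by key[i mod 2].
Undoing it on oatep: o−11=d, a−9=r, t−11=i, e−9=v, p−11=e.

drive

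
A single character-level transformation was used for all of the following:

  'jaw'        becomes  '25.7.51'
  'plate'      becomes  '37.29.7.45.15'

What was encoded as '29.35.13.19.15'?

j(#10)→25 and a(#1)→7: differences scale by 2, so n = 2·pos + 5. With a=1..z=26, the number is 2·pos + 5.
Decoding 29.35.13.19.15: 29→(29−5)÷2=12=l, 35→(35−5)÷2=15=o, 13→(13−5)÷2=4=d, 19→(19−5)÷2=7=g, 15→(15−5)÷2=5=e.

lodge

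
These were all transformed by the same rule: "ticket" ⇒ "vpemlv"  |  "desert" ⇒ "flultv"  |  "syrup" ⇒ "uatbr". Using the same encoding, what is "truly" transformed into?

vtbna

The shift depends on letter class: consonant t→v is +2, but vowel i→p is +7. Vowels shift forward by 7 and consonants shift forward by 2.
For truly: t(cons)+2=v, r(cons)+2=t, u(vowel)+7=b, l(cons)+2=n, y(cons)+2=a.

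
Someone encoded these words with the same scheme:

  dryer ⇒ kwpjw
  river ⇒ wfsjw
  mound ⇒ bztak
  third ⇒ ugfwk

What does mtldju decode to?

bucket

d(3)→k(10) and r(17)→w(22) fit y≡25x+13 (mod 26); the inverse of 25 mod 26 is 25. Treating letters as 0–25, the rule is x ↦ 25x + 13 (mod 26).
Undoing it on mtldju: m(12)→25·(12−13)≡1=b; t(19)→25·(19−13)≡20=u; l(11)→25·(11−13)≡2=c; d(3)→25·(3−13)≡10=k; j(9)→25·(9−13)≡4=e; u(20)→25·(20−13)≡19=t (all mod 26).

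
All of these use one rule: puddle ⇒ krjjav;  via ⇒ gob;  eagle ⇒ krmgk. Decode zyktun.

honest

The output letters match the input read backwards, each shifted +6: puddle reversed is elddup. Read the word backwards and shift each letter +6.
Reversing it on zyktun: shift back: z−6=t, y−6=s, k−6=e, t−6=n, u−6=o, n−6=h → tsenoh; then reverse → honest.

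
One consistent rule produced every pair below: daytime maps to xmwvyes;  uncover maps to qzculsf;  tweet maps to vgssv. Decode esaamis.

d(3)→x(23) and a(0)→m(12) fit y≡21x+12 (mod 26); the inverse of 21 mod 26 is 5. Treating letters as 0–25, the rule is x ↦ 21x + 12 (mod 26).
Undoing it on esaamis: e(4)→5·(4−12)≡12=m; s(18)→5·(18−12)≡4=e; a(0)→5·(0−12)≡18=s; a(0)→5·(0−12)≡18=s; m(12)→5·(12−12)≡0=a; i(8)→5·(8−12)≡6=g; s(18)→5·(18−12)≡4=e (all mod 26).

message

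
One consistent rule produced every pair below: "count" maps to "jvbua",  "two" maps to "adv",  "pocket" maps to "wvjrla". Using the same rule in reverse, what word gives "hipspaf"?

Each letter is shifted forward by 7 in the alphabet (a Caesar shift of +7).
Undoing it on hipspaf: h−7=a, i−7=b, p−7=i, s−7=l, p−7=i, a−7=t, f−7=y.

ability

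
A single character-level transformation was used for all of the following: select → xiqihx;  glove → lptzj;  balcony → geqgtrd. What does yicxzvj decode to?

texture

Shifts by position in select: pos 0: s→x (+5), pos 1: e→i (+4), pos 2: l→q (+5), pos 3: e→i (+4) — repeating every 2. The shifts repeat in a cycle of length 2: positions 0,1,… shift by +5, +4, then the pattern repeats.
Reversing it on yicxzvj: y−5=t, i−4=e, c−5=x, x−4=t, z−5=u, v−4=r, j−5=e.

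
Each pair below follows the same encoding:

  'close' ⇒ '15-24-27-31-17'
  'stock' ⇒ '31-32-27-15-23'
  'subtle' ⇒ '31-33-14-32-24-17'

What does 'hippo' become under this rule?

20-21-28-28-27

c is letter #3 and maps to 15: an offset of 12. Each letter is replaced by its alphabet position (a=1..z=26) + 12.
Applying it to hippo: h=8→20, i=9→21, p=16→28, p=16→28, o=15→27.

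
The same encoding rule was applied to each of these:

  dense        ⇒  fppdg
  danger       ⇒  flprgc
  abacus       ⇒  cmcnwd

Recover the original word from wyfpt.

Shifts by position in dense: pos 0: d→f (+2), pos 1: e→p (+11), pos 2: n→p (+2), pos 3: s→d (+11) — repeating every 2. A repeating key of period 2 is used — shifts +2, +11 over and over.
Undoing it on wyfpt: w−2=u, y−11=n, f−2=d, p−11=e, t−2=r.

under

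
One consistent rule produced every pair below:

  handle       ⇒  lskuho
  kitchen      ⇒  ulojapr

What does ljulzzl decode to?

essence

The output letters match the input read backwards, each shifted +7: handle reversed is eldnah. The word is reversed, then every letter is shifted forward by 7.
Decoding ljulzzl: shift back: l−7=e, j−7=c, u−7=n, l−7=e, z−7=s, z−7=s, l−7=e → ecnesse; then reverse → essence.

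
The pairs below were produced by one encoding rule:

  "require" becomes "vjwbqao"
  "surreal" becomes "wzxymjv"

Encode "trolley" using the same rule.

xwustni

In require: r→v is +4, e→j is +5, q→w is +6, u→b is +7 — the shift increases by 1 each position. Letter i (0-indexed) is shifted by i+4, so successive shifts are 4, 5, 6, ….
For trolley: t+4=x, r+5=w, o+6=u, l+7=s, l+8=t, e+9=n, y+10=i.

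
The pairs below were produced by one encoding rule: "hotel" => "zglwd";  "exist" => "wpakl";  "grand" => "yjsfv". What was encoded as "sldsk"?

atlas

Compare letters: h→z is +18, o→g is +18, t→l is +18 — a constant shift. Each letter is shifted forward by 18 in the alphabet (a Caesar shift of +18).
Reversing it on sldsk: s−18=a, l−18=t, d−18=l, s−18=a, k−18=s.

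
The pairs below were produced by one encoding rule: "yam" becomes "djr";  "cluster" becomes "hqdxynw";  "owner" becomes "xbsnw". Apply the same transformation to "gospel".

Vowels shift forward by 9 and consonants shift forward by 5.
For gospel: g(cons)+5=l, o(vowel)+9=x, s(cons)+5=x, p(cons)+5=u, e(vowel)+9=n, l(cons)+5=q.

lxxunq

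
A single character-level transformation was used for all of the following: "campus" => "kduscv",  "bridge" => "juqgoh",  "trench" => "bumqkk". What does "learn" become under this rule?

Shifts by position in campus: pos 0: c→k (+8), pos 1: a→d (+3), pos 2: m→u (+8), pos 3: p→s (+3) — repeating every 2. A repeating key of period 2 is used — shifts +8, +3 over and over.
On learn: l+8=t, e+3=h, a+8=i, r+3=u, n+8=v.

thiuv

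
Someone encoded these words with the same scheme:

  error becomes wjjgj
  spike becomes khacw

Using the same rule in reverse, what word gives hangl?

pivot

Compare letters: e→w is +18, r→j is +18, r→j is +18 — a constant shift. Every letter moves 18 places later in the alphabet, wrapping around z→a.
Undoing it on hangl: h−18=p, a−18=i, n−18=v, g−18=o, l−18=t.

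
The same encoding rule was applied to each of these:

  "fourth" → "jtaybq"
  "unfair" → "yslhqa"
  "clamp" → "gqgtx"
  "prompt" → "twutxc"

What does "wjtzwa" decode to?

In fourth: f→j is +4, o→t is +5, u→a is +6, r→y is +7 — the shift increases by 1 each position. Letter i (0-indexed) is shifted by i+4, so successive shifts are 4, 5, 6, ….
Undoing it on wjtzwa: w−4=s, j−5=e, t−6=n, z−7=s, w−8=o, a−9=r.

sensor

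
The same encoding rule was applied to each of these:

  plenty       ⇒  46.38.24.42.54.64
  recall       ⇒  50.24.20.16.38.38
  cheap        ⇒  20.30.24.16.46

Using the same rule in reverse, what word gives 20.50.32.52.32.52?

crisis

The formula is n = 2×(alphabet index, a=1) + 14.
Reversing it on 20.50.32.52.32.52: 20→(20−14)÷2=3=c, 50→(50−14)÷2=18=r, 32→(32−14)÷2=9=i, 52→(52−14)÷2=19=s, 32→(32−14)÷2=9=i, 52→(52−14)÷2=19=s.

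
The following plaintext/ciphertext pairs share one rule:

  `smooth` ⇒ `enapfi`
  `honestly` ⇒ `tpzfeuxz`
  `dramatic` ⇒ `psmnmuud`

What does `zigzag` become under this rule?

It's a Vigenère-style cipher with numeric key [12,1]: position i shifts by key[i mod 2].
Applying it to zigzag: z+12=l, i+1=j, g+12=s, z+1=a, a+12=m, g+1=h.

ljsamh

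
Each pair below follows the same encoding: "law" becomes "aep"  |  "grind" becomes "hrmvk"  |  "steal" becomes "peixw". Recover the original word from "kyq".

mug

The output letters match the input read backwards, each shifted +4: law reversed is wal. Two steps: reverse the string, then apply a Caesar shift of +4.
Reversing it on kyq: shift back: k−4=g, y−4=u, q−4=m → gum; then reverse → mug.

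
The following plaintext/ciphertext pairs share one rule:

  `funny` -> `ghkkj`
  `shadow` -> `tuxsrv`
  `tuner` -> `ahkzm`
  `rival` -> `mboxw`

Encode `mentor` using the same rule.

dzkarm

f(5)→g(6) and u(20)→h(7) fit y≡7x+23 (mod 26); the inverse of 7 mod 26 is 15. This is an affine cipher: with a=0,…,z=25, each position x becomes (7x+23) mod 26.
On mentor: m(12)→7·12+23≡3=d; e(4)→7·4+23≡25=z; n(13)→7·13+23≡10=k; t(19)→7·19+23≡0=a; o(14)→7·14+23≡17=r; r(17)→7·17+23≡12=m (all mod 26).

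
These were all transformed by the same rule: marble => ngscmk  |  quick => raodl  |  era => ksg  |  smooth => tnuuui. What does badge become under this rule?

Two shifts are in play — +6 for a/e/i/o/u, +1 for every other letter.
On badge: b(cons)+1=c, a(vowel)+6=g, d(cons)+1=e, g(cons)+1=h, e(vowel)+6=k.

cgehk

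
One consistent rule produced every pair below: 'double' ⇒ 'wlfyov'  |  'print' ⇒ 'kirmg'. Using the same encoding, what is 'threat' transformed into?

Each pair mirrors across the alphabet (d↔w, o↔l, u↔f): positions sum to 25. Letters are reflected about the middle of the alphabet (position → 25−position): Atbash.
Applying it to threat: t↔g, h↔s, r↔i, e↔v, a↔z, t↔g.

gsivzg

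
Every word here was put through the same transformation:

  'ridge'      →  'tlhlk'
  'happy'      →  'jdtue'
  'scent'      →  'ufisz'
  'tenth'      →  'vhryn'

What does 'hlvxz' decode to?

first

In ridge: r→t is +2, i→l is +3, d→h is +4, g→l is +5 — the shift increases by 1 each position. Each letter shifts forward by (position + 2), i.e. 2, 3, 4, … — the shift grows by one for each successive letter.
Decoding hlvxz: h−2=f, l−3=i, v−4=r, x−5=s, z−6=t.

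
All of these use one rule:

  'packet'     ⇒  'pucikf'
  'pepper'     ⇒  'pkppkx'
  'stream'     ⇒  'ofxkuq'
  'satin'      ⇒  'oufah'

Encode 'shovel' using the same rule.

p(15)→p(15) and a(0)→u(20) fit y≡17x+20 (mod 26); the inverse of 17 mod 26 is 23. This is an affine cipher: with a=0,…,z=25, each position x becomes (17x+20) mod 26.
For shovel: s(18)→17·18+20≡14=o; h(7)→17·7+20≡9=j; o(14)→17·14+20≡24=y; v(21)→17·21+20≡13=n; e(4)→17·4+20≡10=k; l(11)→17·11+20≡25=z (all mod 26).

ojynkz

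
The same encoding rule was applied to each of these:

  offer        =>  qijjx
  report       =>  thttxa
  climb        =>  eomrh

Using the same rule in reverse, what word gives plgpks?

In offer: o→q is +2, f→i is +3, f→j is +4, e→j is +5 — the shift increases by 1 each position. Letter i (0-indexed) is shifted by i+2, so successive shifts are 2, 3, 4, ….
Undoing it on plgpks: p−2=n, l−3=i, g−4=c, p−5=k, k−6=e, s−7=l.

nickel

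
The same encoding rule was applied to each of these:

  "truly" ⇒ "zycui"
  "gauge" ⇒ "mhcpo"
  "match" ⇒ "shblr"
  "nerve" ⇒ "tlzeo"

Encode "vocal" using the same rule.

In truly: t→z is +6, r→y is +7, u→c is +8, l→u is +9 — the shift increases by 1 each position. Letter i (0-indexed) is shifted by i+6, so successive shifts are 6, 7, 8, ….
For vocal: v+6=b, o+7=v, c+8=k, a+9=j, l+10=v.

bvkjv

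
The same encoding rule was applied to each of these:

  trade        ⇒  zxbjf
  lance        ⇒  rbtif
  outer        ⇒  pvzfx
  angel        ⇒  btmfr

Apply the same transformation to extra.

fdzxb

The shift depends on letter class: consonant t→z is +6, but vowel a→b is +1. Two shifts are in play — +1 for a/e/i/o/u, +6 for every other letter.
On extra: e(vowel)+1=f, x(cons)+6=d, t(cons)+6=z, r(cons)+6=x, a(vowel)+1=b.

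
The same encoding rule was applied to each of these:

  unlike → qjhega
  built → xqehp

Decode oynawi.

scream

Every letter moves 22 places later in the alphabet, wrapping around z→a.
Undoing it on oynawi: o−22=s, y−22=c, n−22=r, a−22=e, w−22=a, i−22=m.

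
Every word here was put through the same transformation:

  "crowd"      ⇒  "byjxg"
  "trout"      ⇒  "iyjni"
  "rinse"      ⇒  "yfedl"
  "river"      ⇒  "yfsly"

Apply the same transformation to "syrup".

dhyno

c(2)→b(1) and r(17)→y(24) fit y≡5x+17 (mod 26); the inverse of 5 mod 26 is 21. Treating letters as 0–25, the rule is x ↦ 5x + 17 (mod 26).
For syrup: s(18)→5·18+17≡3=d; y(24)→5·24+17≡7=h; r(17)→5·17+17≡24=y; u(20)→5·20+17≡13=n; p(15)→5·15+17≡14=o (all mod 26).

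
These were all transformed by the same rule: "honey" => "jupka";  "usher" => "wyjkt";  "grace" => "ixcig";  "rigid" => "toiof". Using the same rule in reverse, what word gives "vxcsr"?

Shifts by position in honey: pos 0: h→j (+2), pos 1: o→u (+6), pos 2: n→p (+2), pos 3: e→k (+6) — repeating every 2. It's a Vigenère-style cipher with numeric key [2,6]: position i shifts by key[i mod 2].
Reversing it on vxcsr: v−2=t, x−6=r, c−2=a, s−6=m, r−2=p.

tramp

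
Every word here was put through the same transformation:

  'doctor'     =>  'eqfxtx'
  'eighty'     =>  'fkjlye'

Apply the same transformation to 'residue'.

sgvmial

In doctor: d→e is +1, o→q is +2, c→f is +3, t→x is +4 — the shift increases by 1 each position. The shift increases by 1 at each position, starting from +1: 1, 2, 3, ….
For residue: r+1=s, e+2=g, s+3=v, i+4=m, d+5=i, u+6=a, e+7=l.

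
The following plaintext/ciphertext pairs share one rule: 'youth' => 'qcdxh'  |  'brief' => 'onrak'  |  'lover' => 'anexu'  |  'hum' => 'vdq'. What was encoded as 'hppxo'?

Read the word backwards and shift each letter +9.
Reversing it on hppxo: shift back: h−9=y, p−9=g, p−9=g, x−9=o, o−9=f → yggof; then reverse → foggy.

foggy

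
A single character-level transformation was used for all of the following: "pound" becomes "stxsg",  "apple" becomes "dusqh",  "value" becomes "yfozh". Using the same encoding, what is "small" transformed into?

A repeating key of period 2 is used — shifts +3, +5 over and over.
For small: s+3=v, m+5=r, a+3=d, l+5=q, l+3=o.

vrdqo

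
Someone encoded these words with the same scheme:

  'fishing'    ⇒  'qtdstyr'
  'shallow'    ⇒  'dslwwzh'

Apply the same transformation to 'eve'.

pgp

It's a constant shift of +11 (ROT11).
For eve: e+11=p, v+11=g, e+11=p.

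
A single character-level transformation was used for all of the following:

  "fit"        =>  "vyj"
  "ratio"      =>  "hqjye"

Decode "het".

rod

It's a constant shift of +16 (ROT16).
Decoding het: h−16=r, e−16=o, t−16=d.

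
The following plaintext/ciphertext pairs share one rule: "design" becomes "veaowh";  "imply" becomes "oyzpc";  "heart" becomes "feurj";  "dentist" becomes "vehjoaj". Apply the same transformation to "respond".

d(3)→v(21) and e(4)→e(4) fit y≡9x+20 (mod 26); the inverse of 9 mod 26 is 3. Each letter's alphabet position (a=0..z=25) is mapped through 9·x+20 mod 26 — an affine cipher.
For respond: r(17)→9·17+20≡17=r; e(4)→9·4+20≡4=e; s(18)→9·18+20≡0=a; p(15)→9·15+20≡25=z; o(14)→9·14+20≡16=q; n(13)→9·13+20≡7=h; d(3)→9·3+20≡21=v (all mod 26).

reazqhv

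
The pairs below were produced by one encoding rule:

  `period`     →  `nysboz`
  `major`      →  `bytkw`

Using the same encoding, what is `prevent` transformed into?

dxofobz

The output letters match the input read backwards, each shifted +10: period reversed is doirep. The word is reversed, then every letter is shifted forward by 10.
For prevent: reverse → tneverp; then shift: t+10=d, n+10=x, e+10=o, v+10=f, e+10=o, r+10=b, p+10=z.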